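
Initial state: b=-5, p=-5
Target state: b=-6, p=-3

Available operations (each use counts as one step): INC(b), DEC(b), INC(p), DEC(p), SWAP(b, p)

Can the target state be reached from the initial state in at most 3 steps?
Yes

Path (3 steps): DEC(b) → INC(p) → INC(p)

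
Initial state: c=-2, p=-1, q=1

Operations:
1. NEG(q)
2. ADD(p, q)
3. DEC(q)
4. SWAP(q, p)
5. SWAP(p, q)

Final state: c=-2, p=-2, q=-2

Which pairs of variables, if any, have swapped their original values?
None

Comparing initial and final values:
p: -1 → -2
c: -2 → -2
q: 1 → -2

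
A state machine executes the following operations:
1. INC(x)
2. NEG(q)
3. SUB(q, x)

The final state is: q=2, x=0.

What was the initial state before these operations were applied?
q=-2, x=-1

Working backwards:
Final state: q=2, x=0
Before step 3 (SUB(q, x)): q=2, x=0
Before step 2 (NEG(q)): q=-2, x=0
Before step 1 (INC(x)): q=-2, x=-1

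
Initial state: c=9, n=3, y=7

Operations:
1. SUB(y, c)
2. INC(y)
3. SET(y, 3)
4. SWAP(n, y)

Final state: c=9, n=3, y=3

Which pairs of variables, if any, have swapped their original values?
None

Comparing initial and final values:
y: 7 → 3
c: 9 → 9
n: 3 → 3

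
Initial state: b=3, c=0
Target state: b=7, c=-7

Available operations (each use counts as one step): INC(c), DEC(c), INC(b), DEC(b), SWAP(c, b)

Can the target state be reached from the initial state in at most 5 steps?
No

The target state cannot be reached within 5 steps.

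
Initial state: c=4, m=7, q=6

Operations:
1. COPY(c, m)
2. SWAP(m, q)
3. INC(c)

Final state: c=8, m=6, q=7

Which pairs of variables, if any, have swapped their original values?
(q, m)

Comparing initial and final values:
q: 6 → 7
m: 7 → 6
c: 4 → 8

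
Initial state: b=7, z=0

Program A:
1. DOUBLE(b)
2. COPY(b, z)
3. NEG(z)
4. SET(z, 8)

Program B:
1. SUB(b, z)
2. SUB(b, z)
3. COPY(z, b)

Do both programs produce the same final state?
No

Program A final state: b=0, z=8
Program B final state: b=7, z=7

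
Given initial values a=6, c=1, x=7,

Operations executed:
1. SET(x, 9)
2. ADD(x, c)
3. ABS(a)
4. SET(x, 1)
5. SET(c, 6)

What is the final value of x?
x = 1

Tracing execution:
Step 1: SET(x, 9) → x = 9
Step 2: ADD(x, c) → x = 10
Step 3: ABS(a) → x = 10
Step 4: SET(x, 1) → x = 1
Step 5: SET(c, 6) → x = 1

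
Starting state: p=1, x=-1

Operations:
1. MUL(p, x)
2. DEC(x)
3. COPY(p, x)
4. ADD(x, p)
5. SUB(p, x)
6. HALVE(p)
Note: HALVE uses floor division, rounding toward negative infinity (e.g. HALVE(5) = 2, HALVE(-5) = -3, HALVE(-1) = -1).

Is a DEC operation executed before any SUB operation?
Yes

First DEC: step 2
First SUB: step 5
Since 2 < 5, DEC comes first.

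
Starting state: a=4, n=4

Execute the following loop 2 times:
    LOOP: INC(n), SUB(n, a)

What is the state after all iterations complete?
a=4, n=-2

Iteration trace:
Start: a=4, n=4
After iteration 1: a=4, n=1
After iteration 2: a=4, n=-2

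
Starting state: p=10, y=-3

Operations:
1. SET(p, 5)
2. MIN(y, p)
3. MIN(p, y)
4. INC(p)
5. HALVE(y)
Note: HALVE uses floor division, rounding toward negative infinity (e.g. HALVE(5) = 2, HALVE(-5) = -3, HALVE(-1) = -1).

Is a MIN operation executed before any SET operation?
No

First MIN: step 2
First SET: step 1
Since 2 > 1, SET comes first.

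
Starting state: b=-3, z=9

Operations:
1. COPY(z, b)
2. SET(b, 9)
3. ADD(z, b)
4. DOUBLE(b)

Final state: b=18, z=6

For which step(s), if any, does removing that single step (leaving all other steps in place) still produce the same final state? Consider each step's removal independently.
None - removing any single step changes the final result

Testing removal of each single step:
Without step 1: final = b=18, z=18 (different)
Without step 2: final = b=-6, z=-6 (different)
Without step 3: final = b=18, z=-3 (different)
Without step 4: final = b=9, z=6 (different)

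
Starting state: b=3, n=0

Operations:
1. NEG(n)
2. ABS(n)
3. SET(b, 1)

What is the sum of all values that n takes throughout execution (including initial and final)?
0

Values of n at each step:
Initial: n = 0
After step 1: n = 0
After step 2: n = 0
After step 3: n = 0
Sum = 0 + 0 + 0 + 0 = 0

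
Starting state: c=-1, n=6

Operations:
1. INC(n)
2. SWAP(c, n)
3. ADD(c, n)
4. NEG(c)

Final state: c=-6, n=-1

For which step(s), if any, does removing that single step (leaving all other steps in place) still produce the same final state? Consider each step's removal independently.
None - removing any single step changes the final result

Testing removal of each single step:
Without step 1: final = c=-5, n=-1 (different)
Without step 2: final = c=-6, n=7 (different)
Without step 3: final = c=-7, n=-1 (different)
Without step 4: final = c=6, n=-1 (different)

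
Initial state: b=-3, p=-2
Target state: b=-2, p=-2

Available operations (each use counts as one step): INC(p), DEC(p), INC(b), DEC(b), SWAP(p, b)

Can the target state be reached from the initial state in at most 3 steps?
Yes

Path (1 step): INC(b)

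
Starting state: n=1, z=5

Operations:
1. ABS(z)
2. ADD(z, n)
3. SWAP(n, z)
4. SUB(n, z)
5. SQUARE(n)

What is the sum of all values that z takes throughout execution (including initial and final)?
19

Values of z at each step:
Initial: z = 5
After step 1: z = 5
After step 2: z = 6
After step 3: z = 1
After step 4: z = 1
After step 5: z = 1
Sum = 5 + 5 + 6 + 1 + 1 + 1 = 19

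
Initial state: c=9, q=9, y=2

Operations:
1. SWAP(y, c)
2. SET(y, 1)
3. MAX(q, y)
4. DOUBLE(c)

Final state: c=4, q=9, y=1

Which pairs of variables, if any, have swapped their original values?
None

Comparing initial and final values:
c: 9 → 4
q: 9 → 9
y: 2 → 1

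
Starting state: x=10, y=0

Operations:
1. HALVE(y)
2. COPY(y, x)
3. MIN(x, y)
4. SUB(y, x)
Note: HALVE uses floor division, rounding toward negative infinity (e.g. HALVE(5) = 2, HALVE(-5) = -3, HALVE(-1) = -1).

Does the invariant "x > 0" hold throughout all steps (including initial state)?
Yes

The invariant holds at every step.

State at each step:
Initial: x=10, y=0
After step 1: x=10, y=0
After step 2: x=10, y=10
After step 3: x=10, y=10
After step 4: x=10, y=0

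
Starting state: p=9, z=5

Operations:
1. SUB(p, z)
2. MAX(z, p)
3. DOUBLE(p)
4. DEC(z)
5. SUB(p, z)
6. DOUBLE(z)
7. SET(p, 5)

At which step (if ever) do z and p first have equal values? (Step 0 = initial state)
Step 5

z and p first become equal after step 5.

Comparing values at each step:
Initial: z=5, p=9
After step 1: z=5, p=4
After step 2: z=5, p=4
After step 3: z=5, p=8
After step 4: z=4, p=8
After step 5: z=4, p=4 ← equal!
After step 6: z=8, p=4
After step 7: z=8, p=5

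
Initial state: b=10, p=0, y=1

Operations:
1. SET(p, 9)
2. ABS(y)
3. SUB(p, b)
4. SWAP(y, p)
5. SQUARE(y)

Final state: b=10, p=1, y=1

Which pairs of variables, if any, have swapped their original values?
None

Comparing initial and final values:
y: 1 → 1
p: 0 → 1
b: 10 → 10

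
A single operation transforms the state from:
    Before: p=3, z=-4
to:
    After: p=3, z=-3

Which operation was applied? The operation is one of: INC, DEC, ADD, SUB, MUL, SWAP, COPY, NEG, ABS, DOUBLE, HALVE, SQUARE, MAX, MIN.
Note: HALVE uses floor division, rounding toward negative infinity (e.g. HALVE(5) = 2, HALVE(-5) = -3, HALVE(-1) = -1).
INC(z)

Analyzing the change:
Before: p=3, z=-4
After: p=3, z=-3
Variable z changed from -4 to -3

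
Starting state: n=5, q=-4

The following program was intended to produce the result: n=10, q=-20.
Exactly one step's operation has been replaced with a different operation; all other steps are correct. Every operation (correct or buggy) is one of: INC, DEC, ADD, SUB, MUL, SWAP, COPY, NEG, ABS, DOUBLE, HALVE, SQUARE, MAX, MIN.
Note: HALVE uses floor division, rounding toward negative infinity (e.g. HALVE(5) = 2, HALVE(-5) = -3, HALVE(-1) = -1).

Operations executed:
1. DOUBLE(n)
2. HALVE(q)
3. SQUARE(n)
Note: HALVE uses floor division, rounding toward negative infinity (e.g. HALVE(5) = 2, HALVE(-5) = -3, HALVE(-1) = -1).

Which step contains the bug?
Step 3

Trace with buggy code:
Initial: n=5, q=-4
After step 1: n=10, q=-4
After step 2: n=10, q=-2
After step 3: n=100, q=-2
Actual final n=100, q=-2 ≠ expected n=10, q=-20.
Step 3 is the only position where a single-operation replacement can produce the expected result.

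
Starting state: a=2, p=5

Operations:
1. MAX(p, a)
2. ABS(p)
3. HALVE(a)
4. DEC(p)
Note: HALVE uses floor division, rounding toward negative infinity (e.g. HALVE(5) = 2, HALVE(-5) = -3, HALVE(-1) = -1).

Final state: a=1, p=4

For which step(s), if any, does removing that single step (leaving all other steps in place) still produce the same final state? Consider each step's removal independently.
Step(s) 1, 2

Testing removal of each single step:
Without step 1: final = a=1, p=4 (same)
Without step 2: final = a=1, p=4 (same)
Without step 3: final = a=2, p=4 (different)
Without step 4: final = a=1, p=5 (different)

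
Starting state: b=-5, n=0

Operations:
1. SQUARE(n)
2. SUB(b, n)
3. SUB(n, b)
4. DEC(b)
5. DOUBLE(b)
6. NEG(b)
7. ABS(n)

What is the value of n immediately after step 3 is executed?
n = 5

Tracing n through execution:
Initial: n = 0
After step 1 (SQUARE(n)): n = 0
After step 2 (SUB(b, n)): n = 0
After step 3 (SUB(n, b)): n = 5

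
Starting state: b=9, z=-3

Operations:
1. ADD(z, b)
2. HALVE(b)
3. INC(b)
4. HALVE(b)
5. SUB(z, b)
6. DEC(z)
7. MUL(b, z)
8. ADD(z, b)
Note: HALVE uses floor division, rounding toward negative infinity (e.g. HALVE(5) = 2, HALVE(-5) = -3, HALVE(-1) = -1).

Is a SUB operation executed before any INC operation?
No

First SUB: step 5
First INC: step 3
Since 5 > 3, INC comes first.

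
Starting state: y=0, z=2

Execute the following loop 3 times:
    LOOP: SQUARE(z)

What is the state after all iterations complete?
y=0, z=256

Iteration trace:
Start: y=0, z=2
After iteration 1: y=0, z=4
After iteration 2: y=0, z=16
After iteration 3: y=0, z=256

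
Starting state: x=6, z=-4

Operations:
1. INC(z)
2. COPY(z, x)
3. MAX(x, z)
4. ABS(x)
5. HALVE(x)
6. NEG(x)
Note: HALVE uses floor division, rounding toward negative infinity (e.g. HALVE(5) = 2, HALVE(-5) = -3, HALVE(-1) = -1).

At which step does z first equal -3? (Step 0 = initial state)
Step 1

Tracing z:
Initial: z = -4
After step 1: z = -3 ← first occurrence
After step 2: z = 6
After step 3: z = 6
After step 4: z = 6
After step 5: z = 6
After step 6: z = 6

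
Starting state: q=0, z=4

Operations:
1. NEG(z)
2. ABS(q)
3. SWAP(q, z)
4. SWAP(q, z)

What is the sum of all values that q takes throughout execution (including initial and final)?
-4

Values of q at each step:
Initial: q = 0
After step 1: q = 0
After step 2: q = 0
After step 3: q = -4
After step 4: q = 0
Sum = 0 + 0 + 0 + -4 + 0 = -4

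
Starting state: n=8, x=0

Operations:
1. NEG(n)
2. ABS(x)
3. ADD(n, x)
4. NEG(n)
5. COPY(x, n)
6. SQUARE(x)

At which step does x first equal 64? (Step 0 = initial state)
Step 6

Tracing x:
Initial: x = 0
After step 1: x = 0
After step 2: x = 0
After step 3: x = 0
After step 4: x = 0
After step 5: x = 8
After step 6: x = 64 ← first occurrence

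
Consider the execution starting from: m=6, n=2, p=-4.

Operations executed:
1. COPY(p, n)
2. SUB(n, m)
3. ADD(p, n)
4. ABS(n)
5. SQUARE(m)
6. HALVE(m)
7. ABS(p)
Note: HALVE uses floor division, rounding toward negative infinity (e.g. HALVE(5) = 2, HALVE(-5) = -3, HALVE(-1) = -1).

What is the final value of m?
m = 18

Tracing execution:
Step 1: COPY(p, n) → m = 6
Step 2: SUB(n, m) → m = 6
Step 3: ADD(p, n) → m = 6
Step 4: ABS(n) → m = 6
Step 5: SQUARE(m) → m = 36
Step 6: HALVE(m) → m = 18
Step 7: ABS(p) → m = 18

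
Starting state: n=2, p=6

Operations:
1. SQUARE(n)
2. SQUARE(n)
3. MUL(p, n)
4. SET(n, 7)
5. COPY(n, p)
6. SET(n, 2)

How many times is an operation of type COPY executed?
1

Counting COPY operations:
Step 5: COPY(n, p) ← COPY
Total: 1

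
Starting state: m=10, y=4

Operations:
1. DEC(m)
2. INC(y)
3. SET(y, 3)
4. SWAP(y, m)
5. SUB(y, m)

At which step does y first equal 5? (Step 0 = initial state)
Step 2

Tracing y:
Initial: y = 4
After step 1: y = 4
After step 2: y = 5 ← first occurrence
After step 3: y = 3
After step 4: y = 9
After step 5: y = 6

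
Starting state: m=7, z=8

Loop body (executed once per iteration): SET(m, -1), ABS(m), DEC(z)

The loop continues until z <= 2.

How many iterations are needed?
6

Tracing iterations:
Initial: m=7, z=8
After iteration 1: m=1, z=7
After iteration 2: m=1, z=6
After iteration 3: m=1, z=5
After iteration 4: m=1, z=4
After iteration 5: m=1, z=3
After iteration 6: m=1, z=2
z <= 2 now holds, so the loop exits after 6 iterations.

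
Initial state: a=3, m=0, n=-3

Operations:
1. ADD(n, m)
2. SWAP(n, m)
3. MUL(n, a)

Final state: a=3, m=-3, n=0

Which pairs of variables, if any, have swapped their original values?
(n, m)

Comparing initial and final values:
a: 3 → 3
n: -3 → 0
m: 0 → -3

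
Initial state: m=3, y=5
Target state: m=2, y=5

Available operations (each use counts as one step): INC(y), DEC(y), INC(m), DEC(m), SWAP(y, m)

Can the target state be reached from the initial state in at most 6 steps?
Yes

Path (1 step): DEC(m)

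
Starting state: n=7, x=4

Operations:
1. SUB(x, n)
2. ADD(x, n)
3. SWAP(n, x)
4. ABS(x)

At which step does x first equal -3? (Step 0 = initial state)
Step 1

Tracing x:
Initial: x = 4
After step 1: x = -3 ← first occurrence
After step 2: x = 4
After step 3: x = 7
After step 4: x = 7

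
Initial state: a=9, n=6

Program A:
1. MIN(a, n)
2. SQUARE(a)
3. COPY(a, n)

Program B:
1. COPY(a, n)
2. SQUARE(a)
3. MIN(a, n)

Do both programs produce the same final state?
Yes

Program A final state: a=6, n=6
Program B final state: a=6, n=6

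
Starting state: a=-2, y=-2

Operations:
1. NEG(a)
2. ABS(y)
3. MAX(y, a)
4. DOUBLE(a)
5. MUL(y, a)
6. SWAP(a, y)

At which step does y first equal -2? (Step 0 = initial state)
Step 0

Tracing y:
Initial: y = -2 ← first occurrence
After step 1: y = -2
After step 2: y = 2
After step 3: y = 2
After step 4: y = 2
After step 5: y = 8
After step 6: y = 4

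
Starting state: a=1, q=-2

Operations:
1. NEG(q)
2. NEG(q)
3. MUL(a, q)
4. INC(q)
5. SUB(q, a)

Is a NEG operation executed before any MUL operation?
Yes

First NEG: step 1
First MUL: step 3
Since 1 < 3, NEG comes first.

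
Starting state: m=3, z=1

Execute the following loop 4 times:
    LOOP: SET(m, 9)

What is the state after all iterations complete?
m=9, z=1

Iteration trace:
Start: m=3, z=1
After iteration 1: m=9, z=1
After iteration 2: m=9, z=1
After iteration 3: m=9, z=1
After iteration 4: m=9, z=1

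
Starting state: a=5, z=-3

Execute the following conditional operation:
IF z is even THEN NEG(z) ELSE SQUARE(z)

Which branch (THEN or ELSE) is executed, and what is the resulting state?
Branch: ELSE, Final state: a=5, z=9

Evaluating condition: z is even
Condition is False, so ELSE branch executes
After SQUARE(z): a=5, z=9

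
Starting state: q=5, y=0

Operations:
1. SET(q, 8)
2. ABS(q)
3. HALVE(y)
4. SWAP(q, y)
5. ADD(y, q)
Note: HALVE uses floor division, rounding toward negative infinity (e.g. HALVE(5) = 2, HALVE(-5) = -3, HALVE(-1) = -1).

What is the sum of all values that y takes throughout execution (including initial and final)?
16

Values of y at each step:
Initial: y = 0
After step 1: y = 0
After step 2: y = 0
After step 3: y = 0
After step 4: y = 8
After step 5: y = 8
Sum = 0 + 0 + 0 + 0 + 8 + 8 = 16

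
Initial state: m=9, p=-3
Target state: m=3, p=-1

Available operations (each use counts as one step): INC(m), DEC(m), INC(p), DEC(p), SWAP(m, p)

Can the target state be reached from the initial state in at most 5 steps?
No

The target state cannot be reached within 5 steps.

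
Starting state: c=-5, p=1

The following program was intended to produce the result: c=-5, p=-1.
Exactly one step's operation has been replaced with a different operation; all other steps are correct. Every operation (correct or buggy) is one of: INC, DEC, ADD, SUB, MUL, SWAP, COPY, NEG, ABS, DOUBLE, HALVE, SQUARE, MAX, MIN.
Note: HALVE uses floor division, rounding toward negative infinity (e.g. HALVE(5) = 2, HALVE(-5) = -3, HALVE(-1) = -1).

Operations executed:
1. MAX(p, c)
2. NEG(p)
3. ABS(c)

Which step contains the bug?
Step 3

Trace with buggy code:
Initial: c=-5, p=1
After step 1: c=-5, p=1
After step 2: c=-5, p=-1
After step 3: c=5, p=-1
Actual final c=5, p=-1 ≠ expected c=-5, p=-1.
Step 3 is the only position where a single-operation replacement can produce the expected result.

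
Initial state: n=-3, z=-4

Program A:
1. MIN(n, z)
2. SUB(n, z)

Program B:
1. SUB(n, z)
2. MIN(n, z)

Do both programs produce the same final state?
No

Program A final state: n=0, z=-4
Program B final state: n=-4, z=-4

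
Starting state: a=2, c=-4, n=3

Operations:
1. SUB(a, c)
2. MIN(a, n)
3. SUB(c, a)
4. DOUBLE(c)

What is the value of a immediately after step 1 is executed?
a = 6

Tracing a through execution:
Initial: a = 2
After step 1 (SUB(a, c)): a = 6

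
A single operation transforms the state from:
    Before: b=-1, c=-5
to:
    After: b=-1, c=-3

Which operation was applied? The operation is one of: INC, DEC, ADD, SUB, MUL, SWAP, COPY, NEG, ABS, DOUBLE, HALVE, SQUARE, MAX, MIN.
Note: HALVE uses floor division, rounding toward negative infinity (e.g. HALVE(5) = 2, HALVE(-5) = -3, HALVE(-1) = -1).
HALVE(c)

Analyzing the change:
Before: b=-1, c=-5
After: b=-1, c=-3
Variable c changed from -5 to -3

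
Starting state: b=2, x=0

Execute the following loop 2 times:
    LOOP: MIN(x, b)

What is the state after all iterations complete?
b=2, x=0

Iteration trace:
Start: b=2, x=0
After iteration 1: b=2, x=0
After iteration 2: b=2, x=0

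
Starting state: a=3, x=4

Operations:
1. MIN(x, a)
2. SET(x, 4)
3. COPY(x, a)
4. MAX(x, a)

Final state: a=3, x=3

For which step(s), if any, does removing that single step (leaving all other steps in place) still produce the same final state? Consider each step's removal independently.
Step(s) 1, 2, 4

Testing removal of each single step:
Without step 1: final = a=3, x=3 (same)
Without step 2: final = a=3, x=3 (same)
Without step 3: final = a=3, x=4 (different)
Without step 4: final = a=3, x=3 (same)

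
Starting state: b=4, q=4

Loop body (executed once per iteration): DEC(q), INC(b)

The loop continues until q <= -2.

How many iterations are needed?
6

Tracing iterations:
Initial: b=4, q=4
After iteration 1: b=5, q=3
After iteration 2: b=6, q=2
After iteration 3: b=7, q=1
After iteration 4: b=8, q=0
After iteration 5: b=9, q=-1
After iteration 6: b=10, q=-2
q <= -2 now holds, so the loop exits after 6 iterations.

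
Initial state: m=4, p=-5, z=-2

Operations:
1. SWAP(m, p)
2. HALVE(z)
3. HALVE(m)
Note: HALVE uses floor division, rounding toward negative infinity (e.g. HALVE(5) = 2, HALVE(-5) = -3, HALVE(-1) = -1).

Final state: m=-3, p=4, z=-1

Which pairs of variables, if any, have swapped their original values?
None

Comparing initial and final values:
z: -2 → -1
m: 4 → -3
p: -5 → 4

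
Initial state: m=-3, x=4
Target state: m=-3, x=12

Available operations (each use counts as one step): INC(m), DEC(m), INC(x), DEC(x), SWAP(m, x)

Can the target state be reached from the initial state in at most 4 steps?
No

The target state cannot be reached within 4 steps.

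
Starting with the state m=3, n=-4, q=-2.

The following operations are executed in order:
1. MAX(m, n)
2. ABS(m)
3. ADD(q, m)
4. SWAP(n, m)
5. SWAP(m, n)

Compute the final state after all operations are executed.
{m: 3, n: -4, q: 1}

Step-by-step execution:
Initial: m=3, n=-4, q=-2
After step 1 (MAX(m, n)): m=3, n=-4, q=-2
After step 2 (ABS(m)): m=3, n=-4, q=-2
After step 3 (ADD(q, m)): m=3, n=-4, q=1
After step 4 (SWAP(n, m)): m=-4, n=3, q=1
After step 5 (SWAP(m, n)): m=3, n=-4, q=1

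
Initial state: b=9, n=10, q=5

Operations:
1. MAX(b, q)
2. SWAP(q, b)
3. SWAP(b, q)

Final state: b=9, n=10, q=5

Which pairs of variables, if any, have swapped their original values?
None

Comparing initial and final values:
q: 5 → 5
b: 9 → 9
n: 10 → 10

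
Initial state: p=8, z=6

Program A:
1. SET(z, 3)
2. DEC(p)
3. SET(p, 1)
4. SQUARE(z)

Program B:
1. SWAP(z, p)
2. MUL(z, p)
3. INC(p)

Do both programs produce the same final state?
No

Program A final state: p=1, z=9
Program B final state: p=7, z=48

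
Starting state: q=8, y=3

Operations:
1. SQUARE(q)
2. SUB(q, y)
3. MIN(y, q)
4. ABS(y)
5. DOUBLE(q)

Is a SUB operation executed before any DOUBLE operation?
Yes

First SUB: step 2
First DOUBLE: step 5
Since 2 < 5, SUB comes first.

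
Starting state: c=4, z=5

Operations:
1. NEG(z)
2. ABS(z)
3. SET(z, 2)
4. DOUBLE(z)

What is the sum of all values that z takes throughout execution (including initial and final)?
11

Values of z at each step:
Initial: z = 5
After step 1: z = -5
After step 2: z = 5
After step 3: z = 2
After step 4: z = 4
Sum = 5 + -5 + 5 + 2 + 4 = 11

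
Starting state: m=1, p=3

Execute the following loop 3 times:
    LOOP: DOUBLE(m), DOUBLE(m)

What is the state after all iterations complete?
m=64, p=3

Iteration trace:
Start: m=1, p=3
After iteration 1: m=4, p=3
After iteration 2: m=16, p=3
After iteration 3: m=64, p=3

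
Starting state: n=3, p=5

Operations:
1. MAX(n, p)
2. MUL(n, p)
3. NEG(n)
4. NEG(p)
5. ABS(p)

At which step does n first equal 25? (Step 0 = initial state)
Step 2

Tracing n:
Initial: n = 3
After step 1: n = 5
After step 2: n = 25 ← first occurrence
After step 3: n = -25
After step 4: n = -25
After step 5: n = -25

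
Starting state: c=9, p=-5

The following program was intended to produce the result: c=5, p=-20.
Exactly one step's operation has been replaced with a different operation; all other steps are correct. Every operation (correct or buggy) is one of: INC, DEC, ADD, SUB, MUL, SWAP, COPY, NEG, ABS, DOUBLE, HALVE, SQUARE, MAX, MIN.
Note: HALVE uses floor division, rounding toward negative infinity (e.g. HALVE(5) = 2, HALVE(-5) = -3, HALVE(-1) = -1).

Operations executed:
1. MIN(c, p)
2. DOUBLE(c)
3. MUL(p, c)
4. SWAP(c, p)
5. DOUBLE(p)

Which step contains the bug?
Step 3

Trace with buggy code:
Initial: c=9, p=-5
After step 1: c=-5, p=-5
After step 2: c=-10, p=-5
After step 3: c=-10, p=50
After step 4: c=50, p=-10
After step 5: c=50, p=-20
Actual final c=50, p=-20 ≠ expected c=5, p=-20.
Step 3 is the only position where a single-operation replacement can produce the expected result.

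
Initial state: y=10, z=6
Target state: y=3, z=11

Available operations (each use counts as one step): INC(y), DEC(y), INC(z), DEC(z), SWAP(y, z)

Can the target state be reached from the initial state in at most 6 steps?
Yes

Path (5 steps): INC(y) → DEC(z) → DEC(z) → DEC(z) → SWAP(y, z)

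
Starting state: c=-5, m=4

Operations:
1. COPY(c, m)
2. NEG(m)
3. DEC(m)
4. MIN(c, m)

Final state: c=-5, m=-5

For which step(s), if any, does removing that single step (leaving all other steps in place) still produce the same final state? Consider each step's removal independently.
Step(s) 1

Testing removal of each single step:
Without step 1: final = c=-5, m=-5 (same)
Without step 2: final = c=3, m=3 (different)
Without step 3: final = c=-4, m=-4 (different)
Without step 4: final = c=4, m=-5 (different)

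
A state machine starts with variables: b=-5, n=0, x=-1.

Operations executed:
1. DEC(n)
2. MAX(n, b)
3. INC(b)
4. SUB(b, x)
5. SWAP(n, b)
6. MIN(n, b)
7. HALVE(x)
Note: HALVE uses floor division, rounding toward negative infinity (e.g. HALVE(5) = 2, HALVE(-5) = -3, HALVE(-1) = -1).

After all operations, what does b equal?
b = -1

Tracing execution:
Step 1: DEC(n) → b = -5
Step 2: MAX(n, b) → b = -5
Step 3: INC(b) → b = -4
Step 4: SUB(b, x) → b = -3
Step 5: SWAP(n, b) → b = -1
Step 6: MIN(n, b) → b = -1
Step 7: HALVE(x) → b = -1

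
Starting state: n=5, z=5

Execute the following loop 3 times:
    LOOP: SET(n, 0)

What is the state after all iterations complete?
n=0, z=5

Iteration trace:
Start: n=5, z=5
After iteration 1: n=0, z=5
After iteration 2: n=0, z=5
After iteration 3: n=0, z=5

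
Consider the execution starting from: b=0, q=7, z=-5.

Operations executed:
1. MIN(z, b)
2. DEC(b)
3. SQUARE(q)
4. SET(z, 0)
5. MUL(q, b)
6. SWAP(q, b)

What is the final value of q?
q = -1

Tracing execution:
Step 1: MIN(z, b) → q = 7
Step 2: DEC(b) → q = 7
Step 3: SQUARE(q) → q = 49
Step 4: SET(z, 0) → q = 49
Step 5: MUL(q, b) → q = -49
Step 6: SWAP(q, b) → q = -1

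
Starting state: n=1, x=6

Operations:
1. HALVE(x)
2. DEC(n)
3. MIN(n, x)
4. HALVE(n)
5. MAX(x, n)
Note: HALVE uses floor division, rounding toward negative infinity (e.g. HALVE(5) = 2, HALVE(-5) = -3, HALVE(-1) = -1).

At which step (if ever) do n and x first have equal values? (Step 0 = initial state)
Never

n and x never become equal during execution.

Comparing values at each step:
Initial: n=1, x=6
After step 1: n=1, x=3
After step 2: n=0, x=3
After step 3: n=0, x=3
After step 4: n=0, x=3
After step 5: n=0, x=3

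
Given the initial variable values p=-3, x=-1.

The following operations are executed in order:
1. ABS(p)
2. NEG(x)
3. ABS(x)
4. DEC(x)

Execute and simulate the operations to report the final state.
{p: 3, x: 0}

Step-by-step execution:
Initial: p=-3, x=-1
After step 1 (ABS(p)): p=3, x=-1
After step 2 (NEG(x)): p=3, x=1
After step 3 (ABS(x)): p=3, x=1
After step 4 (DEC(x)): p=3, x=0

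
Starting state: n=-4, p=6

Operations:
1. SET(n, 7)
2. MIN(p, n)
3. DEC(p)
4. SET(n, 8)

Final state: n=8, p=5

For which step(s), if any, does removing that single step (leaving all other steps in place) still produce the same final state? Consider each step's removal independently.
Step(s) 2

Testing removal of each single step:
Without step 1: final = n=8, p=-5 (different)
Without step 2: final = n=8, p=5 (same)
Without step 3: final = n=8, p=6 (different)
Without step 4: final = n=7, p=5 (different)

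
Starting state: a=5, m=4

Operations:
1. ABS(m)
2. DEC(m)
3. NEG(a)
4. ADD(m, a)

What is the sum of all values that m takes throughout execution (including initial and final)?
12

Values of m at each step:
Initial: m = 4
After step 1: m = 4
After step 2: m = 3
After step 3: m = 3
After step 4: m = -2
Sum = 4 + 4 + 3 + 3 + -2 = 12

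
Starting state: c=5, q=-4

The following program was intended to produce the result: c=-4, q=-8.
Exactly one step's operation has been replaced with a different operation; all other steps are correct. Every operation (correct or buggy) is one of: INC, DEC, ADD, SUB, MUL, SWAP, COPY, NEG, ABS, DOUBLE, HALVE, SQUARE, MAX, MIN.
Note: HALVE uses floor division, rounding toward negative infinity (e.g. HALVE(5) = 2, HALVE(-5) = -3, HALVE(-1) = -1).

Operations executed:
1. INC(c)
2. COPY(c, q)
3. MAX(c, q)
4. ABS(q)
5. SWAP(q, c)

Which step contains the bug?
Step 4

Trace with buggy code:
Initial: c=5, q=-4
After step 1: c=6, q=-4
After step 2: c=-4, q=-4
After step 3: c=-4, q=-4
After step 4: c=-4, q=4
After step 5: c=4, q=-4
Actual final c=4, q=-4 ≠ expected c=-4, q=-8.
Step 4 is the only position where a single-operation replacement can produce the expected result.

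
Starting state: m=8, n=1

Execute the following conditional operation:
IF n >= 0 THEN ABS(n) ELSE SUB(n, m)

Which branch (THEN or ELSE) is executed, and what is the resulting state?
Branch: THEN, Final state: m=8, n=1

Evaluating condition: n >= 0
n = 1
Condition is True, so THEN branch executes
After ABS(n): m=8, n=1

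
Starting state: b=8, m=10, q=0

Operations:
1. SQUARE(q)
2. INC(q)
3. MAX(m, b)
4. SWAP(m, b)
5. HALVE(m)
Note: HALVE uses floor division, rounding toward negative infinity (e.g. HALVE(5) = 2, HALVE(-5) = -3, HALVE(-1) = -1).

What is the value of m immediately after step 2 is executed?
m = 10

Tracing m through execution:
Initial: m = 10
After step 1 (SQUARE(q)): m = 10
After step 2 (INC(q)): m = 10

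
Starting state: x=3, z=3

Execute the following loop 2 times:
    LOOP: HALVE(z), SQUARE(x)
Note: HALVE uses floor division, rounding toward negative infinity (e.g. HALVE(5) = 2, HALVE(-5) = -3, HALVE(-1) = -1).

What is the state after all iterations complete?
x=81, z=0

Iteration trace:
Start: x=3, z=3
After iteration 1: x=9, z=1
After iteration 2: x=81, z=0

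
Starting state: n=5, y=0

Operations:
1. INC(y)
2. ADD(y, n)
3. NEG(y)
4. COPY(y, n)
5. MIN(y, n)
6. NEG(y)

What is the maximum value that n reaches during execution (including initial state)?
5

Values of n at each step:
Initial: n = 5 ← maximum
After step 1: n = 5
After step 2: n = 5
After step 3: n = 5
After step 4: n = 5
After step 5: n = 5
After step 6: n = 5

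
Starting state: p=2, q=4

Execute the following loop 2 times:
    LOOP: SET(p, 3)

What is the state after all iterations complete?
p=3, q=4

Iteration trace:
Start: p=2, q=4
After iteration 1: p=3, q=4
After iteration 2: p=3, q=4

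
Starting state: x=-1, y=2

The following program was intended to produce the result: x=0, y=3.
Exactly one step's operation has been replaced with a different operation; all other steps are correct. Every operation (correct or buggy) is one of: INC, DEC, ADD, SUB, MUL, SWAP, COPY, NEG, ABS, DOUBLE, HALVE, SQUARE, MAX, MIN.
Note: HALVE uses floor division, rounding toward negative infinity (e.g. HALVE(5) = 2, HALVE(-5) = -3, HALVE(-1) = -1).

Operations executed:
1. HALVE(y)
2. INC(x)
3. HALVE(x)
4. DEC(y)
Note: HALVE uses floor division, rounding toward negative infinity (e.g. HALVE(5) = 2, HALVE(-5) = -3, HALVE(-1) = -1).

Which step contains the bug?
Step 1

Trace with buggy code:
Initial: x=-1, y=2
After step 1: x=-1, y=1
After step 2: x=0, y=1
After step 3: x=0, y=1
After step 4: x=0, y=0
Actual final x=0, y=0 ≠ expected x=0, y=3.
Step 1 is the only position where a single-operation replacement can produce the expected result.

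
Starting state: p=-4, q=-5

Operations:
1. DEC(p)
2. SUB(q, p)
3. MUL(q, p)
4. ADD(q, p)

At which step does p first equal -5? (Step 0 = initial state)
Step 1

Tracing p:
Initial: p = -4
After step 1: p = -5 ← first occurrence
After step 2: p = -5
After step 3: p = -5
After step 4: p = -5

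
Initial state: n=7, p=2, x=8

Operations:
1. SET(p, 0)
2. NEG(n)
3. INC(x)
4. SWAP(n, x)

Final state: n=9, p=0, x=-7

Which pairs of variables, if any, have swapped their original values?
None

Comparing initial and final values:
x: 8 → -7
p: 2 → 0
n: 7 → 9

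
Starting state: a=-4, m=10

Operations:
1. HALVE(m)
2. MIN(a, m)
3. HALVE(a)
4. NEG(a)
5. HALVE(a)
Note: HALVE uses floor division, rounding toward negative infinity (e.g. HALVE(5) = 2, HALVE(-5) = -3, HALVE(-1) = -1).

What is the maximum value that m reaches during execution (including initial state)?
10

Values of m at each step:
Initial: m = 10 ← maximum
After step 1: m = 5
After step 2: m = 5
After step 3: m = 5
After step 4: m = 5
After step 5: m = 5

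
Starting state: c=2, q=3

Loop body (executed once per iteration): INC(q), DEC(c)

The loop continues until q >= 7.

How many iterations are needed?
4

Tracing iterations:
Initial: c=2, q=3
After iteration 1: c=1, q=4
After iteration 2: c=0, q=5
After iteration 3: c=-1, q=6
After iteration 4: c=-2, q=7
q >= 7 now holds, so the loop exits after 4 iterations.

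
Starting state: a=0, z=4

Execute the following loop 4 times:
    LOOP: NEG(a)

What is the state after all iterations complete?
a=0, z=4

Iteration trace:
Start: a=0, z=4
After iteration 1: a=0, z=4
After iteration 2: a=0, z=4
After iteration 3: a=0, z=4
After iteration 4: a=0, z=4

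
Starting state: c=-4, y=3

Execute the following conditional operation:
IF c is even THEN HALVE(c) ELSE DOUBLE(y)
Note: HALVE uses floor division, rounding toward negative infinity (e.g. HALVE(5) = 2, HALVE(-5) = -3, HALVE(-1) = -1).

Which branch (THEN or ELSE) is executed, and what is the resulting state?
Branch: THEN, Final state: c=-2, y=3

Evaluating condition: c is even
Condition is True, so THEN branch executes
After HALVE(c): c=-2, y=3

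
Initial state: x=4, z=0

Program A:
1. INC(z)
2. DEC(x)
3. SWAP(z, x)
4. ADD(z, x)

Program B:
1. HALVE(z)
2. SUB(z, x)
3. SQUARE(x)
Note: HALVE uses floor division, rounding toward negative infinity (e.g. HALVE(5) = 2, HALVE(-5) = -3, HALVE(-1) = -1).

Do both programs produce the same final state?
No

Program A final state: x=1, z=4
Program B final state: x=16, z=-4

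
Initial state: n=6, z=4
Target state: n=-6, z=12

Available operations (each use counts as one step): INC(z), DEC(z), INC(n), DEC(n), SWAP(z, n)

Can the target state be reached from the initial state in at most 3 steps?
No

The target state cannot be reached within 3 steps.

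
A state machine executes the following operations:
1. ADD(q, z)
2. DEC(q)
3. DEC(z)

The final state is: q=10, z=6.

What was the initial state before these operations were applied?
q=4, z=7

Working backwards:
Final state: q=10, z=6
Before step 3 (DEC(z)): q=10, z=7
Before step 2 (DEC(q)): q=11, z=7
Before step 1 (ADD(q, z)): q=4, z=7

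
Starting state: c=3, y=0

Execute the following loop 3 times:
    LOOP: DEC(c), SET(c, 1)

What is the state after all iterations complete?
c=1, y=0

Iteration trace:
Start: c=3, y=0
After iteration 1: c=1, y=0
After iteration 2: c=1, y=0
After iteration 3: c=1, y=0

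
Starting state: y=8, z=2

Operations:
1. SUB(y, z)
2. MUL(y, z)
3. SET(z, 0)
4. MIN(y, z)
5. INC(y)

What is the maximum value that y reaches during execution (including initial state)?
12

Values of y at each step:
Initial: y = 8
After step 1: y = 6
After step 2: y = 12 ← maximum
After step 3: y = 12
After step 4: y = 0
After step 5: y = 1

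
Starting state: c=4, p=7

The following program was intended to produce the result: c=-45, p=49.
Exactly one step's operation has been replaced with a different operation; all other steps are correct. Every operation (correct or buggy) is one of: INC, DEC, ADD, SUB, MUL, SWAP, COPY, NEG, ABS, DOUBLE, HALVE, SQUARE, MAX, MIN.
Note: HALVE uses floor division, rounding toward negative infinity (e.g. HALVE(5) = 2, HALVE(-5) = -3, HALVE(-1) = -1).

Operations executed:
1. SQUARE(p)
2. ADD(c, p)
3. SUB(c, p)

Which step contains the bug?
Step 2

Trace with buggy code:
Initial: c=4, p=7
After step 1: c=4, p=49
After step 2: c=53, p=49
After step 3: c=4, p=49
Actual final c=4, p=49 ≠ expected c=-45, p=49.
Step 2 is the only position where a single-operation replacement can produce the expected result.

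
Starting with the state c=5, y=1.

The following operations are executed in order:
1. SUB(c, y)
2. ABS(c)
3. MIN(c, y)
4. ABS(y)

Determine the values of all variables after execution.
{c: 1, y: 1}

Step-by-step execution:
Initial: c=5, y=1
After step 1 (SUB(c, y)): c=4, y=1
After step 2 (ABS(c)): c=4, y=1
After step 3 (MIN(c, y)): c=1, y=1
After step 4 (ABS(y)): c=1, y=1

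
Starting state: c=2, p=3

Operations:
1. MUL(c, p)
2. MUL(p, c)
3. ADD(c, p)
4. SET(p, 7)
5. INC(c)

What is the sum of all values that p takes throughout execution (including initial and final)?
56

Values of p at each step:
Initial: p = 3
After step 1: p = 3
After step 2: p = 18
After step 3: p = 18
After step 4: p = 7
After step 5: p = 7
Sum = 3 + 3 + 18 + 18 + 7 + 7 = 56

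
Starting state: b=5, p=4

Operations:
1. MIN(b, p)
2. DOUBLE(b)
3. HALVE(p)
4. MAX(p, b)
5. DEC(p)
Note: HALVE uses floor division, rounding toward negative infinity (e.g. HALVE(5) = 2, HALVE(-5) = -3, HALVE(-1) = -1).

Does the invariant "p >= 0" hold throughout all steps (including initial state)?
Yes

The invariant holds at every step.

State at each step:
Initial: b=5, p=4
After step 1: b=4, p=4
After step 2: b=8, p=4
After step 3: b=8, p=2
After step 4: b=8, p=8
After step 5: b=8, p=7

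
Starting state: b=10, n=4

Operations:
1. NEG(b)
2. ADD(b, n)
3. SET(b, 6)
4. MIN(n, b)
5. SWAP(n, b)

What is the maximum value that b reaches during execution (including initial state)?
10

Values of b at each step:
Initial: b = 10 ← maximum
After step 1: b = -10
After step 2: b = -6
After step 3: b = 6
After step 4: b = 6
After step 5: b = 4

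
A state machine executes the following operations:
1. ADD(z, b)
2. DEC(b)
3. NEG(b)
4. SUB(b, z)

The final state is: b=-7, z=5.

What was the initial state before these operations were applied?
b=3, z=2

Working backwards:
Final state: b=-7, z=5
Before step 4 (SUB(b, z)): b=-2, z=5
Before step 3 (NEG(b)): b=2, z=5
Before step 2 (DEC(b)): b=3, z=5
Before step 1 (ADD(z, b)): b=3, z=2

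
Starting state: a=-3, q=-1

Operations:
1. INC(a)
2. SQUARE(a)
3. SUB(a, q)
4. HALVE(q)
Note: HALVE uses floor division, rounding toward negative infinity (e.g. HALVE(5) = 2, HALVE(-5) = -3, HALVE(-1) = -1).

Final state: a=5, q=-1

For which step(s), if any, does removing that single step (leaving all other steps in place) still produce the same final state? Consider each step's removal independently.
Step(s) 4

Testing removal of each single step:
Without step 1: final = a=10, q=-1 (different)
Without step 2: final = a=-1, q=-1 (different)
Without step 3: final = a=4, q=-1 (different)
Without step 4: final = a=5, q=-1 (same)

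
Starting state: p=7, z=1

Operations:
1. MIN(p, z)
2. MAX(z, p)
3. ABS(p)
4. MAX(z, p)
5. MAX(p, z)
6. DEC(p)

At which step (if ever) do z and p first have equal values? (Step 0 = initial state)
Step 1

z and p first become equal after step 1.

Comparing values at each step:
Initial: z=1, p=7
After step 1: z=1, p=1 ← equal!
After step 2: z=1, p=1 ← equal!
After step 3: z=1, p=1 ← equal!
After step 4: z=1, p=1 ← equal!
After step 5: z=1, p=1 ← equal!
After step 6: z=1, p=0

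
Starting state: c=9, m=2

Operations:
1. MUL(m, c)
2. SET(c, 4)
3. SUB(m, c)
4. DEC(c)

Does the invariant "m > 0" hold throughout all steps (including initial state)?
Yes

The invariant holds at every step.

State at each step:
Initial: c=9, m=2
After step 1: c=9, m=18
After step 2: c=4, m=18
After step 3: c=4, m=14
After step 4: c=3, m=14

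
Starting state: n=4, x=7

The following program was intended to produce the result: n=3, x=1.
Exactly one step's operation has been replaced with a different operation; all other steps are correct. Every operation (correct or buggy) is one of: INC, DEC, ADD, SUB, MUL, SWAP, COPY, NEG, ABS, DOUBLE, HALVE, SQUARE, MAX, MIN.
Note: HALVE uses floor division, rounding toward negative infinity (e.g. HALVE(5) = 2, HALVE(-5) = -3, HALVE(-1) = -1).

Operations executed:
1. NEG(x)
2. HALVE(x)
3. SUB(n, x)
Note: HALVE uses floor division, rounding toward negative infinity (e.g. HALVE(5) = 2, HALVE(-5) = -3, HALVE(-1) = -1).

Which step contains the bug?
Step 1

Trace with buggy code:
Initial: n=4, x=7
After step 1: n=4, x=-7
After step 2: n=4, x=-4
After step 3: n=8, x=-4
Actual final n=8, x=-4 ≠ expected n=3, x=1.
Step 1 is the only position where a single-operation replacement can produce the expected result.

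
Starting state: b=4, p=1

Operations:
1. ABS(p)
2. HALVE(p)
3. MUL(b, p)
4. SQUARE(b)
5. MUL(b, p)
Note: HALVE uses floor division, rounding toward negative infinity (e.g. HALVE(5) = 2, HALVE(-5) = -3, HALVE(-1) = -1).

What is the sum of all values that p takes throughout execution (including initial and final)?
2

Values of p at each step:
Initial: p = 1
After step 1: p = 1
After step 2: p = 0
After step 3: p = 0
After step 4: p = 0
After step 5: p = 0
Sum = 1 + 1 + 0 + 0 + 0 + 0 = 2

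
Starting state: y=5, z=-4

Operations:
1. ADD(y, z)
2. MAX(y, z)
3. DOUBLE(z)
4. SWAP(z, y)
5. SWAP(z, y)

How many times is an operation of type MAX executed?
1

Counting MAX operations:
Step 2: MAX(y, z) ← MAX
Total: 1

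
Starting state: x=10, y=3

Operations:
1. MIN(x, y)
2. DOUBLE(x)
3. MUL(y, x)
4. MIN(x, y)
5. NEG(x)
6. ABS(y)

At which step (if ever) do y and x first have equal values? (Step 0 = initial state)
Step 1

y and x first become equal after step 1.

Comparing values at each step:
Initial: y=3, x=10
After step 1: y=3, x=3 ← equal!
After step 2: y=3, x=6
After step 3: y=18, x=6
After step 4: y=18, x=6
After step 5: y=18, x=-6
After step 6: y=18, x=-6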